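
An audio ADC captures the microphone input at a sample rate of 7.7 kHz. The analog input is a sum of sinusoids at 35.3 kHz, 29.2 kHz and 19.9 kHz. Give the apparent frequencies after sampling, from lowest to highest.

fs/2 = 3.85 kHz.
35.3 kHz mod fs = 4.5 kHz.
4.5 kHz > fs/2 = 3.85 kHz, folds to fs − 4.5 kHz = 3.2 kHz.
29.2 kHz mod fs = 6.1 kHz.
6.1 kHz > fs/2 = 3.85 kHz, folds to fs − 6.1 kHz = 1.6 kHz.
19.9 kHz mod fs = 4.5 kHz.
4.5 kHz > fs/2 = 3.85 kHz, folds to fs − 4.5 kHz = 3.2 kHz.
Distinct values: {1.6 kHz, 3.2 kHz}.

1.6 kHz, 3.2 kHz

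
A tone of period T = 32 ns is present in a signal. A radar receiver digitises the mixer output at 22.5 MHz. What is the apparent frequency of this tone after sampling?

8.75 MHz

T = 32 ns → f = 1/T = 31.25 MHz.
31.25 MHz mod fs = 8.75 MHz.
8.75 MHz ≤ fs/2 = 11.25 MHz, appears at 8.75 MHz.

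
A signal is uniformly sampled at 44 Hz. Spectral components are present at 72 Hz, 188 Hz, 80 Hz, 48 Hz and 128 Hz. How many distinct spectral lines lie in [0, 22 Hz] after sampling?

fs/2 = 22 Hz.
72 Hz mod fs = 28 Hz.
28 Hz > fs/2 = 22 Hz, folds to fs − 28 Hz = 16 Hz.
188 Hz mod fs = 12 Hz.
12 Hz ≤ fs/2 = 22 Hz, appears at 12 Hz.
80 Hz mod fs = 36 Hz.
36 Hz > fs/2 = 22 Hz, folds to fs − 36 Hz = 8 Hz.
48 Hz mod fs = 4 Hz.
4 Hz ≤ fs/2 = 22 Hz, appears at 4 Hz.
128 Hz mod fs = 40 Hz.
40 Hz > fs/2 = 22 Hz, folds to fs − 40 Hz = 4 Hz.
Distinct values: {4 Hz, 8 Hz, 12 Hz, 16 Hz} → 4.

4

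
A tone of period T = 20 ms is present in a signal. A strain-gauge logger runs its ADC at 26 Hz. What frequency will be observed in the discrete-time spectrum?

T = 20 ms → f = 1/T = 50 Hz.
50 Hz mod fs = 24 Hz.
24 Hz > fs/2 = 13 Hz, folds to fs − 24 Hz = 2 Hz.

2 Hz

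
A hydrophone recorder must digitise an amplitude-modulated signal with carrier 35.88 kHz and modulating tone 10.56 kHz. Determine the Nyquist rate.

92.88 kHz

AM sidebands sit at fc ± fm = 25.32 kHz and 46.44 kHz.
Highest-frequency component: 46.44 kHz.
Nyquist rate = 2 × 46.44 kHz = 92.88 kHz.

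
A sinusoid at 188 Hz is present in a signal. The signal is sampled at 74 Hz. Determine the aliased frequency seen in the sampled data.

188 Hz mod fs = 40 Hz.
40 Hz > fs/2 = 37 Hz, folds to fs − 40 Hz = 34 Hz.

34 Hz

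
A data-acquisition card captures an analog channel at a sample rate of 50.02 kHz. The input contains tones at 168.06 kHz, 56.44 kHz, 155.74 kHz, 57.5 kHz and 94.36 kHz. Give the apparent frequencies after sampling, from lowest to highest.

fs/2 = 25.01 kHz.
168.06 kHz mod fs = 18 kHz.
18 kHz ≤ fs/2 = 25.01 kHz, appears at 18 kHz.
56.44 kHz mod fs = 6.42 kHz.
6.42 kHz ≤ fs/2 = 25.01 kHz, appears at 6.42 kHz.
155.74 kHz mod fs = 5.68 kHz.
5.68 kHz ≤ fs/2 = 25.01 kHz, appears at 5.68 kHz.
57.5 kHz mod fs = 7.48 kHz.
7.48 kHz ≤ fs/2 = 25.01 kHz, appears at 7.48 kHz.
94.36 kHz mod fs = 44.34 kHz.
44.34 kHz > fs/2 = 25.01 kHz, folds to fs − 44.34 kHz = 5.68 kHz.
Distinct values: {5.68 kHz, 6.42 kHz, 7.48 kHz, 18 kHz}.

5.68 kHz, 6.42 kHz, 7.48 kHz, 18 kHz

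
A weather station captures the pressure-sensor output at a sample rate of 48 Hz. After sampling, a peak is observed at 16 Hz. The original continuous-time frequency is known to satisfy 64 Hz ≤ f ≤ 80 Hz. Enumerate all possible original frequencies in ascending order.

64 Hz, 80 Hz

Frequencies that alias to 16 Hz are k·fs ± 16 Hz for integer k ≥ 0.
k=0: 16 Hz.
k=1: 32 Hz, 64 Hz.
k=2: 80 Hz, 112 Hz.
k=3: 128 Hz, 160 Hz.
Within [64 Hz, 80 Hz]: 64 Hz, 80 Hz.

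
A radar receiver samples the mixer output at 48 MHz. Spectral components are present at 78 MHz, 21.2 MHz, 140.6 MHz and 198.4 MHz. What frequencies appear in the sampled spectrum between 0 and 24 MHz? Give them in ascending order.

fs/2 = 24 MHz.
78 MHz mod fs = 30 MHz.
30 MHz > fs/2 = 24 MHz, folds to fs − 30 MHz = 18 MHz.
21.2 MHz ≤ fs/2 = 24 MHz, passes unchanged.
140.6 MHz mod fs = 44.6 MHz.
44.6 MHz > fs/2 = 24 MHz, folds to fs − 44.6 MHz = 3.4 MHz.
198.4 MHz mod fs = 6.4 MHz.
6.4 MHz ≤ fs/2 = 24 MHz, appears at 6.4 MHz.
Distinct values: {3.4 MHz, 6.4 MHz, 18 MHz, 21.2 MHz}.

3.4 MHz, 6.4 MHz, 18 MHz, 21.2 MHz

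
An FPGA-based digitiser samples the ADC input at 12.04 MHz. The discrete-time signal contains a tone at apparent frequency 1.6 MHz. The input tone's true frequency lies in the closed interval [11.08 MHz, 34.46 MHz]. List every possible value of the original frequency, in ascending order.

13.64 MHz, 22.48 MHz, 25.68 MHz

Frequencies that alias to 1.6 MHz are k·fs ± 1.6 MHz for integer k ≥ 0.
k=0: 1.6 MHz.
k=1: 10.44 MHz, 13.64 MHz.
k=2: 22.48 MHz, 25.68 MHz.
k=3: 34.52 MHz, 37.72 MHz.
Within [11.08 MHz, 34.46 MHz]: 13.64 MHz, 22.48 MHz, 25.68 MHz.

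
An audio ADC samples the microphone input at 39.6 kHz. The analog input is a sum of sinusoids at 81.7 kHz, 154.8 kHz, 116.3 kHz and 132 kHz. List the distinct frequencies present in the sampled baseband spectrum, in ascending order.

fs/2 = 19.8 kHz.
81.7 kHz mod fs = 2.5 kHz.
2.5 kHz ≤ fs/2 = 19.8 kHz, appears at 2.5 kHz.
154.8 kHz mod fs = 36 kHz.
36 kHz > fs/2 = 19.8 kHz, folds to fs − 36 kHz = 3.6 kHz.
116.3 kHz mod fs = 37.1 kHz.
37.1 kHz > fs/2 = 19.8 kHz, folds to fs − 37.1 kHz = 2.5 kHz.
132 kHz mod fs = 13.2 kHz.
13.2 kHz ≤ fs/2 = 19.8 kHz, appears at 13.2 kHz.
Distinct values: {2.5 kHz, 3.6 kHz, 13.2 kHz}.

2.5 kHz, 3.6 kHz, 13.2 kHz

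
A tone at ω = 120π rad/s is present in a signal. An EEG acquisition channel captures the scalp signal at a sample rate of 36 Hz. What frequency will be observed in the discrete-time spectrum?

ω = 120π rad/s → f = ω/(2π) = 60 Hz.
60 Hz mod fs = 24 Hz.
24 Hz > fs/2 = 18 Hz, folds to fs − 24 Hz = 12 Hz.

12 Hz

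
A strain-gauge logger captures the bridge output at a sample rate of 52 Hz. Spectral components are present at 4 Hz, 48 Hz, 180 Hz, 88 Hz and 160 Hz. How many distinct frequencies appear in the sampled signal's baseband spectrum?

fs/2 = 26 Hz.
4 Hz ≤ fs/2 = 26 Hz, passes unchanged.
48 Hz > fs/2 = 26 Hz, folds to fs − 48 Hz = 4 Hz.
180 Hz mod fs = 24 Hz.
24 Hz ≤ fs/2 = 26 Hz, appears at 24 Hz.
88 Hz mod fs = 36 Hz.
36 Hz > fs/2 = 26 Hz, folds to fs − 36 Hz = 16 Hz.
160 Hz mod fs = 4 Hz.
4 Hz ≤ fs/2 = 26 Hz, appears at 4 Hz.
Distinct values: {4 Hz, 16 Hz, 24 Hz} → 3.

3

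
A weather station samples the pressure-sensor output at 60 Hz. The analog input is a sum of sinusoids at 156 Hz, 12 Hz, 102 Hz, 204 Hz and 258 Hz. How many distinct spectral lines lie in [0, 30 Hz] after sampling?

3

fs/2 = 30 Hz.
156 Hz mod fs = 36 Hz.
36 Hz > fs/2 = 30 Hz, folds to fs − 36 Hz = 24 Hz.
12 Hz ≤ fs/2 = 30 Hz, passes unchanged.
102 Hz mod fs = 42 Hz.
42 Hz > fs/2 = 30 Hz, folds to fs − 42 Hz = 18 Hz.
204 Hz mod fs = 24 Hz.
24 Hz ≤ fs/2 = 30 Hz, appears at 24 Hz.
258 Hz mod fs = 18 Hz.
18 Hz ≤ fs/2 = 30 Hz, appears at 18 Hz.
Distinct values: {12 Hz, 18 Hz, 24 Hz} → 3.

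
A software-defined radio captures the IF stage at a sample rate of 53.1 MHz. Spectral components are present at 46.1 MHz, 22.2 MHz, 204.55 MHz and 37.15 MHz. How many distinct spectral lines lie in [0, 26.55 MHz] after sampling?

4

fs/2 = 26.55 MHz.
46.1 MHz > fs/2 = 26.55 MHz, folds to fs − 46.1 MHz = 7 MHz.
22.2 MHz ≤ fs/2 = 26.55 MHz, passes unchanged.
204.55 MHz mod fs = 45.25 MHz.
45.25 MHz > fs/2 = 26.55 MHz, folds to fs − 45.25 MHz = 7.85 MHz.
37.15 MHz > fs/2 = 26.55 MHz, folds to fs − 37.15 MHz = 15.95 MHz.
Distinct values: {7 MHz, 7.85 MHz, 15.95 MHz, 22.2 MHz} → 4.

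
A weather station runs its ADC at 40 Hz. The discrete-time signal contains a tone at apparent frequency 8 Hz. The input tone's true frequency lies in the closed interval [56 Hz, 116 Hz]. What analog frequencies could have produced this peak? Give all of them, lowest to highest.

72 Hz, 88 Hz, 112 Hz

Frequencies that alias to 8 Hz are k·fs ± 8 Hz for integer k ≥ 0.
k=0: 8 Hz.
k=1: 32 Hz, 48 Hz.
k=2: 72 Hz, 88 Hz.
k=3: 112 Hz, 128 Hz.
k=4: 152 Hz, 168 Hz.
Within [56 Hz, 116 Hz]: 72 Hz, 88 Hz, 112 Hz.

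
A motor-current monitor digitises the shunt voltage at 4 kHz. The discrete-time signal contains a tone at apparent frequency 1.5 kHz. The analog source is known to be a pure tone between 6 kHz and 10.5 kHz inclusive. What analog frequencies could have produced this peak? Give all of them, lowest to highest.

Frequencies that alias to 1.5 kHz are k·fs ± 1.5 kHz for integer k ≥ 0.
k=0: 1.5 kHz.
k=1: 2.5 kHz, 5.5 kHz.
k=2: 6.5 kHz, 9.5 kHz.
k=3: 10.5 kHz, 13.5 kHz.
k=4: 14.5 kHz, 17.5 kHz.
Within [6 kHz, 10.5 kHz]: 6.5 kHz, 9.5 kHz, 10.5 kHz.

6.5 kHz, 9.5 kHz, 10.5 kHz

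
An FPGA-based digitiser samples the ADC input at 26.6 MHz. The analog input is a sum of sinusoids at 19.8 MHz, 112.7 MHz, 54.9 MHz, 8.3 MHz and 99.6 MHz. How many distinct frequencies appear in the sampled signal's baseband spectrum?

fs/2 = 13.3 MHz.
19.8 MHz > fs/2 = 13.3 MHz, folds to fs − 19.8 MHz = 6.8 MHz.
112.7 MHz mod fs = 6.3 MHz.
6.3 MHz ≤ fs/2 = 13.3 MHz, appears at 6.3 MHz.
54.9 MHz mod fs = 1.7 MHz.
1.7 MHz ≤ fs/2 = 13.3 MHz, appears at 1.7 MHz.
8.3 MHz ≤ fs/2 = 13.3 MHz, passes unchanged.
99.6 MHz mod fs = 19.8 MHz.
19.8 MHz > fs/2 = 13.3 MHz, folds to fs − 19.8 MHz = 6.8 MHz.
Distinct values: {1.7 MHz, 6.3 MHz, 6.8 MHz, 8.3 MHz} → 4.

4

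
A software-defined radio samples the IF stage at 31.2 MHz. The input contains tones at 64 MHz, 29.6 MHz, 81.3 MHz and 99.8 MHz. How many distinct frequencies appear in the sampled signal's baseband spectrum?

fs/2 = 15.6 MHz.
64 MHz mod fs = 1.6 MHz.
1.6 MHz ≤ fs/2 = 15.6 MHz, appears at 1.6 MHz.
29.6 MHz > fs/2 = 15.6 MHz, folds to fs − 29.6 MHz = 1.6 MHz.
81.3 MHz mod fs = 18.9 MHz.
18.9 MHz > fs/2 = 15.6 MHz, folds to fs − 18.9 MHz = 12.3 MHz.
99.8 MHz mod fs = 6.2 MHz.
6.2 MHz ≤ fs/2 = 15.6 MHz, appears at 6.2 MHz.
Distinct values: {1.6 MHz, 6.2 MHz, 12.3 MHz} → 3.

3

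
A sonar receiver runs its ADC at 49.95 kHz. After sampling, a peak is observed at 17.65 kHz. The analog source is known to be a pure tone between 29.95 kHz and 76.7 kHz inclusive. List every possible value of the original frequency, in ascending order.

32.3 kHz, 67.6 kHz

Frequencies that alias to 17.65 kHz are k·fs ± 17.65 kHz for integer k ≥ 0.
k=0: 17.65 kHz.
k=1: 32.3 kHz, 67.6 kHz.
k=2: 82.25 kHz, 117.55 kHz.
Within [29.95 kHz, 76.7 kHz]: 32.3 kHz, 67.6 kHz.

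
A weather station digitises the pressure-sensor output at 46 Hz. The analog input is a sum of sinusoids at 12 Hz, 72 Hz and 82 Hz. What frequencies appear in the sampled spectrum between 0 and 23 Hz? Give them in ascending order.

fs/2 = 23 Hz.
12 Hz ≤ fs/2 = 23 Hz, passes unchanged.
72 Hz mod fs = 26 Hz.
26 Hz > fs/2 = 23 Hz, folds to fs − 26 Hz = 20 Hz.
82 Hz mod fs = 36 Hz.
36 Hz > fs/2 = 23 Hz, folds to fs − 36 Hz = 10 Hz.
Distinct values: {10 Hz, 12 Hz, 20 Hz}.

10 Hz, 12 Hz, 20 Hz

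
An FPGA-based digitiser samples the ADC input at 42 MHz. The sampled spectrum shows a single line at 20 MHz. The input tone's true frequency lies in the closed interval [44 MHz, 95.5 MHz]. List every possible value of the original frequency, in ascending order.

62 MHz, 64 MHz

Frequencies that alias to 20 MHz are k·fs ± 20 MHz for integer k ≥ 0.
k=0: 20 MHz.
k=1: 22 MHz, 62 MHz.
k=2: 64 MHz, 104 MHz.
k=3: 106 MHz, 146 MHz.
Within [44 MHz, 95.5 MHz]: 62 MHz, 64 MHz.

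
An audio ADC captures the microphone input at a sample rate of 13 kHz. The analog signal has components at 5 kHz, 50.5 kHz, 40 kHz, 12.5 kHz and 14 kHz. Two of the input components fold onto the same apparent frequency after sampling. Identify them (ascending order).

fs/2 = 6.5 kHz.
5 kHz ≤ fs/2 = 6.5 kHz, passes unchanged.
50.5 kHz mod fs = 11.5 kHz.
11.5 kHz > fs/2 = 6.5 kHz, folds to fs − 11.5 kHz = 1.5 kHz.
40 kHz mod fs = 1 kHz.
1 kHz ≤ fs/2 = 6.5 kHz, appears at 1 kHz.
12.5 kHz > fs/2 = 6.5 kHz, folds to fs − 12.5 kHz = 0.5 kHz.
14 kHz mod fs = 1 kHz.
1 kHz ≤ fs/2 = 6.5 kHz, appears at 1 kHz.
14 kHz and 40 kHz both map to 1 kHz.

14 kHz, 40 kHz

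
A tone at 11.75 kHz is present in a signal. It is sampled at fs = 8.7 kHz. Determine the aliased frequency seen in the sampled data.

3.05 kHz

11.75 kHz mod fs = 3.05 kHz.
3.05 kHz ≤ fs/2 = 4.35 kHz, appears at 3.05 kHz.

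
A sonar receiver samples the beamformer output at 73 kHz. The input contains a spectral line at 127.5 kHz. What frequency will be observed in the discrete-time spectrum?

18.5 kHz

127.5 kHz mod fs = 54.5 kHz.
54.5 kHz > fs/2 = 36.5 kHz, folds to fs − 54.5 kHz = 18.5 kHz.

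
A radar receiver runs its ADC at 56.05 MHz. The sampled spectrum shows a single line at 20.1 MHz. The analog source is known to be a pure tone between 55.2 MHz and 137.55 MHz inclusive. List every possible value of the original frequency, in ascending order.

Frequencies that alias to 20.1 MHz are k·fs ± 20.1 MHz for integer k ≥ 0.
k=0: 20.1 MHz.
k=1: 35.95 MHz, 76.15 MHz.
k=2: 92 MHz, 132.2 MHz.
k=3: 148.05 MHz, 188.25 MHz.
Within [55.2 MHz, 137.55 MHz]: 76.15 MHz, 92 MHz, 132.2 MHz.

76.15 MHz, 92 MHz, 132.2 MHz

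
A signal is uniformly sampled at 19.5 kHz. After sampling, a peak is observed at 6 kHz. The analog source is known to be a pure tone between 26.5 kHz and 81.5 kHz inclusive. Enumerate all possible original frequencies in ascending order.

Frequencies that alias to 6 kHz are k·fs ± 6 kHz for integer k ≥ 0.
k=0: 6 kHz.
k=1: 13.5 kHz, 25.5 kHz.
k=2: 33 kHz, 45 kHz.
k=3: 52.5 kHz, 64.5 kHz.
k=4: 72 kHz, 84 kHz.
k=5: 91.5 kHz, 103.5 kHz.
Within [26.5 kHz, 81.5 kHz]: 33 kHz, 45 kHz, 52.5 kHz, 64.5 kHz, 72 kHz.

33 kHz, 45 kHz, 52.5 kHz, 64.5 kHz, 72 kHz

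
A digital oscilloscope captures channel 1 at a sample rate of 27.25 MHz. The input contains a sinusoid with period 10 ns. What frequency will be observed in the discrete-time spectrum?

T = 10 ns → f = 1/T = 100 MHz.
100 MHz mod fs = 18.25 MHz.
18.25 MHz > fs/2 = 13.625 MHz, folds to fs − 18.25 MHz = 9 MHz.

9 MHz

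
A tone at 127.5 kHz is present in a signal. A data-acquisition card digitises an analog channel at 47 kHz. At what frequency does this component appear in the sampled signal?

127.5 kHz mod fs = 33.5 kHz.
33.5 kHz > fs/2 = 23.5 kHz, folds to fs − 33.5 kHz = 13.5 kHz.

13.5 kHz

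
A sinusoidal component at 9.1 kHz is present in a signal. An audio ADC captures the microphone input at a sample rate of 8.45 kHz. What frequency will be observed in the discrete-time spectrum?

9.1 kHz mod fs = 0.65 kHz.
0.65 kHz ≤ fs/2 = 4.225 kHz, appears at 0.65 kHz.

0.65 kHz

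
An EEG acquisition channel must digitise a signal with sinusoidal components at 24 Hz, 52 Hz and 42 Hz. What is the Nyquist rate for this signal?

Highest-frequency component: 52 Hz.
Nyquist rate = 2 × 52 Hz = 104 Hz.

104 Hz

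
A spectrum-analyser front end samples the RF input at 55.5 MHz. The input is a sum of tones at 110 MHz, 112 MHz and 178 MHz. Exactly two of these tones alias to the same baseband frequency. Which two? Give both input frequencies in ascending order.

110 MHz, 112 MHz

fs/2 = 27.75 MHz.
110 MHz mod fs = 54.5 MHz.
54.5 MHz > fs/2 = 27.75 MHz, folds to fs − 54.5 MHz = 1 MHz.
112 MHz mod fs = 1 MHz.
1 MHz ≤ fs/2 = 27.75 MHz, appears at 1 MHz.
178 MHz mod fs = 11.5 MHz.
11.5 MHz ≤ fs/2 = 27.75 MHz, appears at 11.5 MHz.
110 MHz and 112 MHz both map to 1 MHz.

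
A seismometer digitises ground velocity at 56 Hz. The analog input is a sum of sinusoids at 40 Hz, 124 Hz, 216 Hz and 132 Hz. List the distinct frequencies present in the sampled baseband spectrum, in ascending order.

fs/2 = 28 Hz.
40 Hz > fs/2 = 28 Hz, folds to fs − 40 Hz = 16 Hz.
124 Hz mod fs = 12 Hz.
12 Hz ≤ fs/2 = 28 Hz, appears at 12 Hz.
216 Hz mod fs = 48 Hz.
48 Hz > fs/2 = 28 Hz, folds to fs − 48 Hz = 8 Hz.
132 Hz mod fs = 20 Hz.
20 Hz ≤ fs/2 = 28 Hz, appears at 20 Hz.
Distinct values: {8 Hz, 12 Hz, 16 Hz, 20 Hz}.

8 Hz, 12 Hz, 16 Hz, 20 Hz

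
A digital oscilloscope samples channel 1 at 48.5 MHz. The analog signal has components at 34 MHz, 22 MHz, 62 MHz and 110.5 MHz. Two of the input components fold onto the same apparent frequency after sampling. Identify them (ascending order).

fs/2 = 24.25 MHz.
34 MHz > fs/2 = 24.25 MHz, folds to fs − 34 MHz = 14.5 MHz.
22 MHz ≤ fs/2 = 24.25 MHz, passes unchanged.
62 MHz mod fs = 13.5 MHz.
13.5 MHz ≤ fs/2 = 24.25 MHz, appears at 13.5 MHz.
110.5 MHz mod fs = 13.5 MHz.
13.5 MHz ≤ fs/2 = 24.25 MHz, appears at 13.5 MHz.
62 MHz and 110.5 MHz both map to 13.5 MHz.

62 MHz, 110.5 MHz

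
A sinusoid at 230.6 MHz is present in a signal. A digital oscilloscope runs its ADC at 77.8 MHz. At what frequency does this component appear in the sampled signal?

230.6 MHz mod fs = 75 MHz.
75 MHz > fs/2 = 38.9 MHz, folds to fs − 75 MHz = 2.8 MHz.

2.8 MHz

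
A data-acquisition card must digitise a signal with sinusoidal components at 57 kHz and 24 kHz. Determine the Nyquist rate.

114 kHz

Highest-frequency component: 57 kHz.
Nyquist rate = 2 × 57 kHz = 114 kHz.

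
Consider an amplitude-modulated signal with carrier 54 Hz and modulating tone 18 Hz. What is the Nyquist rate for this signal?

144 Hz

AM sidebands sit at fc ± fm = 36 Hz and 72 Hz.
Highest-frequency component: 72 Hz.
Nyquist rate = 2 × 72 Hz = 144 Hz.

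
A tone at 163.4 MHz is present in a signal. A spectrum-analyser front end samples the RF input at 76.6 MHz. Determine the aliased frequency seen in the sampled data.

10.2 MHz

163.4 MHz mod fs = 10.2 MHz.
10.2 MHz ≤ fs/2 = 38.3 MHz, appears at 10.2 MHz.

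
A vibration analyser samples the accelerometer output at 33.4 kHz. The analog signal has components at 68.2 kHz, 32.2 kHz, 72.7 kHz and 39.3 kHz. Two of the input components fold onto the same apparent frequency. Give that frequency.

5.9 kHz

fs/2 = 16.7 kHz.
68.2 kHz mod fs = 1.4 kHz.
1.4 kHz ≤ fs/2 = 16.7 kHz, appears at 1.4 kHz.
32.2 kHz > fs/2 = 16.7 kHz, folds to fs − 32.2 kHz = 1.2 kHz.
72.7 kHz mod fs = 5.9 kHz.
5.9 kHz ≤ fs/2 = 16.7 kHz, appears at 5.9 kHz.
39.3 kHz mod fs = 5.9 kHz.
5.9 kHz ≤ fs/2 = 16.7 kHz, appears at 5.9 kHz.
39.3 kHz and 72.7 kHz both map to 5.9 kHz.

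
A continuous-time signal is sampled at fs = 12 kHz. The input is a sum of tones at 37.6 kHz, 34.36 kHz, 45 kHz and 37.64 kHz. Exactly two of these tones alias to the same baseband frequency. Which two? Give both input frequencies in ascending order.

fs/2 = 6 kHz.
37.6 kHz mod fs = 1.6 kHz.
1.6 kHz ≤ fs/2 = 6 kHz, appears at 1.6 kHz.
34.36 kHz mod fs = 10.36 kHz.
10.36 kHz > fs/2 = 6 kHz, folds to fs − 10.36 kHz = 1.64 kHz.
45 kHz mod fs = 9 kHz.
9 kHz > fs/2 = 6 kHz, folds to fs − 9 kHz = 3 kHz.
37.64 kHz mod fs = 1.64 kHz.
1.64 kHz ≤ fs/2 = 6 kHz, appears at 1.64 kHz.
34.36 kHz and 37.64 kHz both map to 1.64 kHz.

34.36 kHz, 37.64 kHz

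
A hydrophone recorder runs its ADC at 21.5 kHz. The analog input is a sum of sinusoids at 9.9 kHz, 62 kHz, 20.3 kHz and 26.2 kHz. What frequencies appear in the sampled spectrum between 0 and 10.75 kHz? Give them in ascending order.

1.2 kHz, 2.5 kHz, 4.7 kHz, 9.9 kHz

fs/2 = 10.75 kHz.
9.9 kHz ≤ fs/2 = 10.75 kHz, passes unchanged.
62 kHz mod fs = 19 kHz.
19 kHz > fs/2 = 10.75 kHz, folds to fs − 19 kHz = 2.5 kHz.
20.3 kHz > fs/2 = 10.75 kHz, folds to fs − 20.3 kHz = 1.2 kHz.
26.2 kHz mod fs = 4.7 kHz.
4.7 kHz ≤ fs/2 = 10.75 kHz, appears at 4.7 kHz.
Distinct values: {1.2 kHz, 2.5 kHz, 4.7 kHz, 9.9 kHz}.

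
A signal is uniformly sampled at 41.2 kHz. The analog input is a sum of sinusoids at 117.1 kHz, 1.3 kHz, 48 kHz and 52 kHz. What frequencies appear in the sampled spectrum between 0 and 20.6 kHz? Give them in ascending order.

1.3 kHz, 6.5 kHz, 6.8 kHz, 10.8 kHz

fs/2 = 20.6 kHz.
117.1 kHz mod fs = 34.7 kHz.
34.7 kHz > fs/2 = 20.6 kHz, folds to fs − 34.7 kHz = 6.5 kHz.
1.3 kHz ≤ fs/2 = 20.6 kHz, passes unchanged.
48 kHz mod fs = 6.8 kHz.
6.8 kHz ≤ fs/2 = 20.6 kHz, appears at 6.8 kHz.
52 kHz mod fs = 10.8 kHz.
10.8 kHz ≤ fs/2 = 20.6 kHz, appears at 10.8 kHz.
Distinct values: {1.3 kHz, 6.5 kHz, 6.8 kHz, 10.8 kHz}.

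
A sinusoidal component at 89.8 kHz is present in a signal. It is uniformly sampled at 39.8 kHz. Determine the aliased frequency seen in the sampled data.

10.2 kHz

89.8 kHz mod fs = 10.2 kHz.
10.2 kHz ≤ fs/2 = 19.9 kHz, appears at 10.2 kHz.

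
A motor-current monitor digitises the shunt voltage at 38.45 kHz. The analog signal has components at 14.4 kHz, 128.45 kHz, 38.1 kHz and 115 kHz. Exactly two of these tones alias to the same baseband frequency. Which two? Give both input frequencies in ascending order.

38.1 kHz, 115 kHz

fs/2 = 19.225 kHz.
14.4 kHz ≤ fs/2 = 19.225 kHz, passes unchanged.
128.45 kHz mod fs = 13.1 kHz.
13.1 kHz ≤ fs/2 = 19.225 kHz, appears at 13.1 kHz.
38.1 kHz > fs/2 = 19.225 kHz, folds to fs − 38.1 kHz = 0.35 kHz.
115 kHz mod fs = 38.1 kHz.
38.1 kHz > fs/2 = 19.225 kHz, folds to fs − 38.1 kHz = 0.35 kHz.
38.1 kHz and 115 kHz both map to 0.35 kHz.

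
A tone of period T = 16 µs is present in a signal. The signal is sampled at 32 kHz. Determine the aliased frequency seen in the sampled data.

T = 16 µs → f = 1/T = 62.5 kHz.
62.5 kHz mod fs = 30.5 kHz.
30.5 kHz > fs/2 = 16 kHz, folds to fs − 30.5 kHz = 1.5 kHz.

1.5 kHz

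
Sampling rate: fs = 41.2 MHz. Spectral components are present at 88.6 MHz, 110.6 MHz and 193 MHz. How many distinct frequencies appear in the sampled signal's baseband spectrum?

fs/2 = 20.6 MHz.
88.6 MHz mod fs = 6.2 MHz.
6.2 MHz ≤ fs/2 = 20.6 MHz, appears at 6.2 MHz.
110.6 MHz mod fs = 28.2 MHz.
28.2 MHz > fs/2 = 20.6 MHz, folds to fs − 28.2 MHz = 13 MHz.
193 MHz mod fs = 28.2 MHz.
28.2 MHz > fs/2 = 20.6 MHz, folds to fs − 28.2 MHz = 13 MHz.
Distinct values: {6.2 MHz, 13 MHz} → 2.

2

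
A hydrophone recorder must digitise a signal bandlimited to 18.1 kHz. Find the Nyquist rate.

Nyquist rate = 2 × 18.1 kHz = 36.2 kHz.

36.2 kHz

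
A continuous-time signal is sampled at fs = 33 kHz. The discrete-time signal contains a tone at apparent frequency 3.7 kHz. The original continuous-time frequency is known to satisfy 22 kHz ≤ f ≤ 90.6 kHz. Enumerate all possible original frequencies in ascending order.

Frequencies that alias to 3.7 kHz are k·fs ± 3.7 kHz for integer k ≥ 0.
k=0: 3.7 kHz.
k=1: 29.3 kHz, 36.7 kHz.
k=2: 62.3 kHz, 69.7 kHz.
k=3: 95.3 kHz, 102.7 kHz.
Within [22 kHz, 90.6 kHz]: 29.3 kHz, 36.7 kHz, 62.3 kHz, 69.7 kHz.

29.3 kHz, 36.7 kHz, 62.3 kHz, 69.7 kHz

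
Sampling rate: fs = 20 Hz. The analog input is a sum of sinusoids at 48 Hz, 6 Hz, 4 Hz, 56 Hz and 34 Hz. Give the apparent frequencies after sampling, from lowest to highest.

4 Hz, 6 Hz, 8 Hz

fs/2 = 10 Hz.
48 Hz mod fs = 8 Hz.
8 Hz ≤ fs/2 = 10 Hz, appears at 8 Hz.
6 Hz ≤ fs/2 = 10 Hz, passes unchanged.
4 Hz ≤ fs/2 = 10 Hz, passes unchanged.
56 Hz mod fs = 16 Hz.
16 Hz > fs/2 = 10 Hz, folds to fs − 16 Hz = 4 Hz.
34 Hz mod fs = 14 Hz.
14 Hz > fs/2 = 10 Hz, folds to fs − 14 Hz = 6 Hz.
Distinct values: {4 Hz, 6 Hz, 8 Hz}.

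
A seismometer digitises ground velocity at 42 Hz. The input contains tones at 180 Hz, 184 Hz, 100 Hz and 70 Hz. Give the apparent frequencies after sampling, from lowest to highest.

fs/2 = 21 Hz.
180 Hz mod fs = 12 Hz.
12 Hz ≤ fs/2 = 21 Hz, appears at 12 Hz.
184 Hz mod fs = 16 Hz.
16 Hz ≤ fs/2 = 21 Hz, appears at 16 Hz.
100 Hz mod fs = 16 Hz.
16 Hz ≤ fs/2 = 21 Hz, appears at 16 Hz.
70 Hz mod fs = 28 Hz.
28 Hz > fs/2 = 21 Hz, folds to fs − 28 Hz = 14 Hz.
Distinct values: {12 Hz, 14 Hz, 16 Hz}.

12 Hz, 14 Hz, 16 Hz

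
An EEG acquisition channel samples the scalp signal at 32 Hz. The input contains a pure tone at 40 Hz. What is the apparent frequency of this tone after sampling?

8 Hz

40 Hz mod fs = 8 Hz.
8 Hz ≤ fs/2 = 16 Hz, appears at 8 Hz.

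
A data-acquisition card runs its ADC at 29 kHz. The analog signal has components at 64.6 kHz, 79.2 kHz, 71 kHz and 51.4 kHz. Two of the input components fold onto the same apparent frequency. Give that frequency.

6.6 kHz

fs/2 = 14.5 kHz.
64.6 kHz mod fs = 6.6 kHz.
6.6 kHz ≤ fs/2 = 14.5 kHz, appears at 6.6 kHz.
79.2 kHz mod fs = 21.2 kHz.
21.2 kHz > fs/2 = 14.5 kHz, folds to fs − 21.2 kHz = 7.8 kHz.
71 kHz mod fs = 13 kHz.
13 kHz ≤ fs/2 = 14.5 kHz, appears at 13 kHz.
51.4 kHz mod fs = 22.4 kHz.
22.4 kHz > fs/2 = 14.5 kHz, folds to fs − 22.4 kHz = 6.6 kHz.
51.4 kHz and 64.6 kHz both map to 6.6 kHz.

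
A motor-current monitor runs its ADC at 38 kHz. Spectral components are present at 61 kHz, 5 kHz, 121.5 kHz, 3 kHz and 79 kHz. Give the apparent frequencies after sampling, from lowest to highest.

fs/2 = 19 kHz.
61 kHz mod fs = 23 kHz.
23 kHz > fs/2 = 19 kHz, folds to fs − 23 kHz = 15 kHz.
5 kHz ≤ fs/2 = 19 kHz, passes unchanged.
121.5 kHz mod fs = 7.5 kHz.
7.5 kHz ≤ fs/2 = 19 kHz, appears at 7.5 kHz.
3 kHz ≤ fs/2 = 19 kHz, passes unchanged.
79 kHz mod fs = 3 kHz.
3 kHz ≤ fs/2 = 19 kHz, appears at 3 kHz.
Distinct values: {3 kHz, 5 kHz, 7.5 kHz, 15 kHz}.

3 kHz, 5 kHz, 7.5 kHz, 15 kHz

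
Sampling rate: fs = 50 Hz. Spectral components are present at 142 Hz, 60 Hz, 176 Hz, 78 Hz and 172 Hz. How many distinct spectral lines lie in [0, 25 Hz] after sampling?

4

fs/2 = 25 Hz.
142 Hz mod fs = 42 Hz.
42 Hz > fs/2 = 25 Hz, folds to fs − 42 Hz = 8 Hz.
60 Hz mod fs = 10 Hz.
10 Hz ≤ fs/2 = 25 Hz, appears at 10 Hz.
176 Hz mod fs = 26 Hz.
26 Hz > fs/2 = 25 Hz, folds to fs − 26 Hz = 24 Hz.
78 Hz mod fs = 28 Hz.
28 Hz > fs/2 = 25 Hz, folds to fs − 28 Hz = 22 Hz.
172 Hz mod fs = 22 Hz.
22 Hz ≤ fs/2 = 25 Hz, appears at 22 Hz.
Distinct values: {8 Hz, 10 Hz, 22 Hz, 24 Hz} → 4.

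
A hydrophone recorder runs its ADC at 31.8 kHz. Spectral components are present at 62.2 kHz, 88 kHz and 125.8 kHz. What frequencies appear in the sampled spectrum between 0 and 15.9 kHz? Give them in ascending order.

fs/2 = 15.9 kHz.
62.2 kHz mod fs = 30.4 kHz.
30.4 kHz > fs/2 = 15.9 kHz, folds to fs − 30.4 kHz = 1.4 kHz.
88 kHz mod fs = 24.4 kHz.
24.4 kHz > fs/2 = 15.9 kHz, folds to fs − 24.4 kHz = 7.4 kHz.
125.8 kHz mod fs = 30.4 kHz.
30.4 kHz > fs/2 = 15.9 kHz, folds to fs − 30.4 kHz = 1.4 kHz.
Distinct values: {1.4 kHz, 7.4 kHz}.

1.4 kHz, 7.4 kHz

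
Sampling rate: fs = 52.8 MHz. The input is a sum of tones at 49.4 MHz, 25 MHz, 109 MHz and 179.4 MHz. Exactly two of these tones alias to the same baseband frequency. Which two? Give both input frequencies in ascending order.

fs/2 = 26.4 MHz.
49.4 MHz > fs/2 = 26.4 MHz, folds to fs − 49.4 MHz = 3.4 MHz.
25 MHz ≤ fs/2 = 26.4 MHz, passes unchanged.
109 MHz mod fs = 3.4 MHz.
3.4 MHz ≤ fs/2 = 26.4 MHz, appears at 3.4 MHz.
179.4 MHz mod fs = 21 MHz.
21 MHz ≤ fs/2 = 26.4 MHz, appears at 21 MHz.
49.4 MHz and 109 MHz both map to 3.4 MHz.

49.4 MHz, 109 MHz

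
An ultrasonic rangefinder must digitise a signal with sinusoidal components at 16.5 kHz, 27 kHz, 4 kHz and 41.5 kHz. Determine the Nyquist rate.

83 kHz

Highest-frequency component: 41.5 kHz.
Nyquist rate = 2 × 41.5 kHz = 83 kHz.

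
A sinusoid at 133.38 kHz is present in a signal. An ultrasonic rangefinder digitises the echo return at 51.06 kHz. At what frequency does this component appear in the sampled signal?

19.8 kHz

133.38 kHz mod fs = 31.26 kHz.
31.26 kHz > fs/2 = 25.53 kHz, folds to fs − 31.26 kHz = 19.8 kHz.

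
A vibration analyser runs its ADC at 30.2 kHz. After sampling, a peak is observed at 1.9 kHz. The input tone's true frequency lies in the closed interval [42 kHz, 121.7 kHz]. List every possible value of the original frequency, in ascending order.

Frequencies that alias to 1.9 kHz are k·fs ± 1.9 kHz for integer k ≥ 0.
k=0: 1.9 kHz.
k=1: 28.3 kHz, 32.1 kHz.
k=2: 58.5 kHz, 62.3 kHz.
k=3: 88.7 kHz, 92.5 kHz.
k=4: 118.9 kHz, 122.7 kHz.
k=5: 149.1 kHz, 152.9 kHz.
Within [42 kHz, 121.7 kHz]: 58.5 kHz, 62.3 kHz, 88.7 kHz, 92.5 kHz, 118.9 kHz.

58.5 kHz, 62.3 kHz, 88.7 kHz, 92.5 kHz, 118.9 kHz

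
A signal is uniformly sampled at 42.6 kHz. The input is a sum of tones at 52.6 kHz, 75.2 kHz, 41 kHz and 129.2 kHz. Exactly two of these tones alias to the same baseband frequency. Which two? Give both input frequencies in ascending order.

fs/2 = 21.3 kHz.
52.6 kHz mod fs = 10 kHz.
10 kHz ≤ fs/2 = 21.3 kHz, appears at 10 kHz.
75.2 kHz mod fs = 32.6 kHz.
32.6 kHz > fs/2 = 21.3 kHz, folds to fs − 32.6 kHz = 10 kHz.
41 kHz > fs/2 = 21.3 kHz, folds to fs − 41 kHz = 1.6 kHz.
129.2 kHz mod fs = 1.4 kHz.
1.4 kHz ≤ fs/2 = 21.3 kHz, appears at 1.4 kHz.
52.6 kHz and 75.2 kHz both map to 10 kHz.

52.6 kHz, 75.2 kHz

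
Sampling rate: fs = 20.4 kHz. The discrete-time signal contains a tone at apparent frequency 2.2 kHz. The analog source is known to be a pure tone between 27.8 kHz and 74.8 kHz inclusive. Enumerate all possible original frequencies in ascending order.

Frequencies that alias to 2.2 kHz are k·fs ± 2.2 kHz for integer k ≥ 0.
k=0: 2.2 kHz.
k=1: 18.2 kHz, 22.6 kHz.
k=2: 38.6 kHz, 43 kHz.
k=3: 59 kHz, 63.4 kHz.
k=4: 79.4 kHz, 83.8 kHz.
Within [27.8 kHz, 74.8 kHz]: 38.6 kHz, 43 kHz, 59 kHz, 63.4 kHz.

38.6 kHz, 43 kHz, 59 kHz, 63.4 kHz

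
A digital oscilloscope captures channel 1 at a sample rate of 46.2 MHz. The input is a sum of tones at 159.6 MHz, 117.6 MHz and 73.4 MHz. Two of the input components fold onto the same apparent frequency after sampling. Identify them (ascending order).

117.6 MHz, 159.6 MHz

fs/2 = 23.1 MHz.
159.6 MHz mod fs = 21 MHz.
21 MHz ≤ fs/2 = 23.1 MHz, appears at 21 MHz.
117.6 MHz mod fs = 25.2 MHz.
25.2 MHz > fs/2 = 23.1 MHz, folds to fs − 25.2 MHz = 21 MHz.
73.4 MHz mod fs = 27.2 MHz.
27.2 MHz > fs/2 = 23.1 MHz, folds to fs − 27.2 MHz = 19 MHz.
117.6 MHz and 159.6 MHz both map to 21 MHz.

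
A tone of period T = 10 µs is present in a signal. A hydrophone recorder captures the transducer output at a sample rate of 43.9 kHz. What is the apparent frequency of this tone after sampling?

12.2 kHz

T = 10 µs → f = 1/T = 100 kHz.
100 kHz mod fs = 12.2 kHz.
12.2 kHz ≤ fs/2 = 21.95 kHz, appears at 12.2 kHz.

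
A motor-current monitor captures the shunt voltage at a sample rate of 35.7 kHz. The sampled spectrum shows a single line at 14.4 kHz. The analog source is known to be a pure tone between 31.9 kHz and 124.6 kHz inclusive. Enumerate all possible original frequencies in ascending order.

50.1 kHz, 57 kHz, 85.8 kHz, 92.7 kHz, 121.5 kHz

Frequencies that alias to 14.4 kHz are k·fs ± 14.4 kHz for integer k ≥ 0.
k=0: 14.4 kHz.
k=1: 21.3 kHz, 50.1 kHz.
k=2: 57 kHz, 85.8 kHz.
k=3: 92.7 kHz, 121.5 kHz.
k=4: 128.4 kHz, 157.2 kHz.
Within [31.9 kHz, 124.6 kHz]: 50.1 kHz, 57 kHz, 85.8 kHz, 92.7 kHz, 121.5 kHz.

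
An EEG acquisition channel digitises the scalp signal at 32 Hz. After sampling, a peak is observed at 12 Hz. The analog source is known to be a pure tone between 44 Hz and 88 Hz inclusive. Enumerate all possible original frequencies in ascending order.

Frequencies that alias to 12 Hz are k·fs ± 12 Hz for integer k ≥ 0.
k=0: 12 Hz.
k=1: 20 Hz, 44 Hz.
k=2: 52 Hz, 76 Hz.
k=3: 84 Hz, 108 Hz.
k=4: 116 Hz, 140 Hz.
Within [44 Hz, 88 Hz]: 44 Hz, 52 Hz, 76 Hz, 84 Hz.

44 Hz, 52 Hz, 76 Hz, 84 Hz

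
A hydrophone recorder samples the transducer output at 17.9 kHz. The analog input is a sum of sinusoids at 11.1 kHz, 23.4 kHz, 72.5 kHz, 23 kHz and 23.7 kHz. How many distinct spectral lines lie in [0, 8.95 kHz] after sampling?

fs/2 = 8.95 kHz.
11.1 kHz > fs/2 = 8.95 kHz, folds to fs − 11.1 kHz = 6.8 kHz.
23.4 kHz mod fs = 5.5 kHz.
5.5 kHz ≤ fs/2 = 8.95 kHz, appears at 5.5 kHz.
72.5 kHz mod fs = 0.9 kHz.
0.9 kHz ≤ fs/2 = 8.95 kHz, appears at 0.9 kHz.
23 kHz mod fs = 5.1 kHz.
5.1 kHz ≤ fs/2 = 8.95 kHz, appears at 5.1 kHz.
23.7 kHz mod fs = 5.8 kHz.
5.8 kHz ≤ fs/2 = 8.95 kHz, appears at 5.8 kHz.
Distinct values: {0.9 kHz, 5.1 kHz, 5.5 kHz, 5.8 kHz, 6.8 kHz} → 5.

5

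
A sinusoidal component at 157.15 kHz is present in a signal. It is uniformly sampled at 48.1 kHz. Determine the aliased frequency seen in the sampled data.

157.15 kHz mod fs = 12.85 kHz.
12.85 kHz ≤ fs/2 = 24.05 kHz, appears at 12.85 kHz.

12.85 kHz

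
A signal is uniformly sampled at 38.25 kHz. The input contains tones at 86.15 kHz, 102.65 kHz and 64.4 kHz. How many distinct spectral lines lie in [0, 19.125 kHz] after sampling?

fs/2 = 19.125 kHz.
86.15 kHz mod fs = 9.65 kHz.
9.65 kHz ≤ fs/2 = 19.125 kHz, appears at 9.65 kHz.
102.65 kHz mod fs = 26.15 kHz.
26.15 kHz > fs/2 = 19.125 kHz, folds to fs − 26.15 kHz = 12.1 kHz.
64.4 kHz mod fs = 26.15 kHz.
26.15 kHz > fs/2 = 19.125 kHz, folds to fs − 26.15 kHz = 12.1 kHz.
Distinct values: {9.65 kHz, 12.1 kHz} → 2.

2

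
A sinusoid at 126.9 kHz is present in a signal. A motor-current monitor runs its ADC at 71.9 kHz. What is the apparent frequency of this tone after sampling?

126.9 kHz mod fs = 55 kHz.
55 kHz > fs/2 = 35.95 kHz, folds to fs − 55 kHz = 16.9 kHz.

16.9 kHz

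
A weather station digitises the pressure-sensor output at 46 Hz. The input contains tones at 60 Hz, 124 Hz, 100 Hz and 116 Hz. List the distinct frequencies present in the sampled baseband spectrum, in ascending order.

8 Hz, 14 Hz, 22 Hz

fs/2 = 23 Hz.
60 Hz mod fs = 14 Hz.
14 Hz ≤ fs/2 = 23 Hz, appears at 14 Hz.
124 Hz mod fs = 32 Hz.
32 Hz > fs/2 = 23 Hz, folds to fs − 32 Hz = 14 Hz.
100 Hz mod fs = 8 Hz.
8 Hz ≤ fs/2 = 23 Hz, appears at 8 Hz.
116 Hz mod fs = 24 Hz.
24 Hz > fs/2 = 23 Hz, folds to fs − 24 Hz = 22 Hz.
Distinct values: {8 Hz, 14 Hz, 22 Hz}.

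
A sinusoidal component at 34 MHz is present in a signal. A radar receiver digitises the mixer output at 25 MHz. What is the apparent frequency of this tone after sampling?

9 MHz

34 MHz mod fs = 9 MHz.
9 MHz ≤ fs/2 = 12.5 MHz, appears at 9 MHz.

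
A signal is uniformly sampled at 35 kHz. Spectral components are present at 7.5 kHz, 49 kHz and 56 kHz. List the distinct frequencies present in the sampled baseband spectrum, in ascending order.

7.5 kHz, 14 kHz

fs/2 = 17.5 kHz.
7.5 kHz ≤ fs/2 = 17.5 kHz, passes unchanged.
49 kHz mod fs = 14 kHz.
14 kHz ≤ fs/2 = 17.5 kHz, appears at 14 kHz.
56 kHz mod fs = 21 kHz.
21 kHz > fs/2 = 17.5 kHz, folds to fs − 21 kHz = 14 kHz.
Distinct values: {7.5 kHz, 14 kHz}.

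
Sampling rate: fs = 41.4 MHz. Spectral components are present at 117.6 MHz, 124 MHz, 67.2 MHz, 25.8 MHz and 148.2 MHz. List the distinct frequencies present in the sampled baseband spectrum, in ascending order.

0.2 MHz, 6.6 MHz, 15.6 MHz, 17.4 MHz

fs/2 = 20.7 MHz.
117.6 MHz mod fs = 34.8 MHz.
34.8 MHz > fs/2 = 20.7 MHz, folds to fs − 34.8 MHz = 6.6 MHz.
124 MHz mod fs = 41.2 MHz.
41.2 MHz > fs/2 = 20.7 MHz, folds to fs − 41.2 MHz = 0.2 MHz.
67.2 MHz mod fs = 25.8 MHz.
25.8 MHz > fs/2 = 20.7 MHz, folds to fs − 25.8 MHz = 15.6 MHz.
25.8 MHz > fs/2 = 20.7 MHz, folds to fs − 25.8 MHz = 15.6 MHz.
148.2 MHz mod fs = 24 MHz.
24 MHz > fs/2 = 20.7 MHz, folds to fs − 24 MHz = 17.4 MHz.
Distinct values: {0.2 MHz, 6.6 MHz, 15.6 MHz, 17.4 MHz}.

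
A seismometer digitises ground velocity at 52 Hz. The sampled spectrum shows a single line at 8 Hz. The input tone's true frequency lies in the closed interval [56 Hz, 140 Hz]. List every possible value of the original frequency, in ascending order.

60 Hz, 96 Hz, 112 Hz

Frequencies that alias to 8 Hz are k·fs ± 8 Hz for integer k ≥ 0.
k=0: 8 Hz.
k=1: 44 Hz, 60 Hz.
k=2: 96 Hz, 112 Hz.
k=3: 148 Hz, 164 Hz.
Within [56 Hz, 140 Hz]: 60 Hz, 96 Hz, 112 Hz.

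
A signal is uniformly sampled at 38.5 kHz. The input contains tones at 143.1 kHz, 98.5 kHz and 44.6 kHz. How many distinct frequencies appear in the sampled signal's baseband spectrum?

fs/2 = 19.25 kHz.
143.1 kHz mod fs = 27.6 kHz.
27.6 kHz > fs/2 = 19.25 kHz, folds to fs − 27.6 kHz = 10.9 kHz.
98.5 kHz mod fs = 21.5 kHz.
21.5 kHz > fs/2 = 19.25 kHz, folds to fs − 21.5 kHz = 17 kHz.
44.6 kHz mod fs = 6.1 kHz.
6.1 kHz ≤ fs/2 = 19.25 kHz, appears at 6.1 kHz.
Distinct values: {6.1 kHz, 10.9 kHz, 17 kHz} → 3.

3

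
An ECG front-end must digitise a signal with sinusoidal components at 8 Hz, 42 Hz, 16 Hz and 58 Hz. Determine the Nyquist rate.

Highest-frequency component: 58 Hz.
Nyquist rate = 2 × 58 Hz = 116 Hz.

116 Hz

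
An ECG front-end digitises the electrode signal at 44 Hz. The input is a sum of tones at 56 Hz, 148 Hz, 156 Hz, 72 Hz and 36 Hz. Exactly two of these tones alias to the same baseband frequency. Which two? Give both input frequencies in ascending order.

72 Hz, 148 Hz

fs/2 = 22 Hz.
56 Hz mod fs = 12 Hz.
12 Hz ≤ fs/2 = 22 Hz, appears at 12 Hz.
148 Hz mod fs = 16 Hz.
16 Hz ≤ fs/2 = 22 Hz, appears at 16 Hz.
156 Hz mod fs = 24 Hz.
24 Hz > fs/2 = 22 Hz, folds to fs − 24 Hz = 20 Hz.
72 Hz mod fs = 28 Hz.
28 Hz > fs/2 = 22 Hz, folds to fs − 28 Hz = 16 Hz.
36 Hz > fs/2 = 22 Hz, folds to fs − 36 Hz = 8 Hz.
72 Hz and 148 Hz both map to 16 Hz.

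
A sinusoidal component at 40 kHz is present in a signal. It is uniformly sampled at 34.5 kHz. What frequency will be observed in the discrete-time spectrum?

40 kHz mod fs = 5.5 kHz.
5.5 kHz ≤ fs/2 = 17.25 kHz, appears at 5.5 kHz.

5.5 kHz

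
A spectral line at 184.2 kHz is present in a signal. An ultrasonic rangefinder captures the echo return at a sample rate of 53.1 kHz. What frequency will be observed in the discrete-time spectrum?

184.2 kHz mod fs = 24.9 kHz.
24.9 kHz ≤ fs/2 = 26.55 kHz, appears at 24.9 kHz.

24.9 kHz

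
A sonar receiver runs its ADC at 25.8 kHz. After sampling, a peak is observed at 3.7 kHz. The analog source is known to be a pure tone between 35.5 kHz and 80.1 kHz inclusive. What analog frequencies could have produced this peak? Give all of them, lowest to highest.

47.9 kHz, 55.3 kHz, 73.7 kHz

Frequencies that alias to 3.7 kHz are k·fs ± 3.7 kHz for integer k ≥ 0.
k=0: 3.7 kHz.
k=1: 22.1 kHz, 29.5 kHz.
k=2: 47.9 kHz, 55.3 kHz.
k=3: 73.7 kHz, 81.1 kHz.
k=4: 99.5 kHz, 106.9 kHz.
Within [35.5 kHz, 80.1 kHz]: 47.9 kHz, 55.3 kHz, 73.7 kHz.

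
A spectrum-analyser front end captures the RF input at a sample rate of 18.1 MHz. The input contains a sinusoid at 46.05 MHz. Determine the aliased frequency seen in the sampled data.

46.05 MHz mod fs = 9.85 MHz.
9.85 MHz > fs/2 = 9.05 MHz, folds to fs − 9.85 MHz = 8.25 MHz.

8.25 MHz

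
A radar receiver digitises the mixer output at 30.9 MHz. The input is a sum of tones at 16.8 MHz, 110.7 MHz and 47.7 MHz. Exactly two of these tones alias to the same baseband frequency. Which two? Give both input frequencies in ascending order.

16.8 MHz, 47.7 MHz

fs/2 = 15.45 MHz.
16.8 MHz > fs/2 = 15.45 MHz, folds to fs − 16.8 MHz = 14.1 MHz.
110.7 MHz mod fs = 18 MHz.
18 MHz > fs/2 = 15.45 MHz, folds to fs − 18 MHz = 12.9 MHz.
47.7 MHz mod fs = 16.8 MHz.
16.8 MHz > fs/2 = 15.45 MHz, folds to fs − 16.8 MHz = 14.1 MHz.
16.8 MHz and 47.7 MHz both map to 14.1 MHz.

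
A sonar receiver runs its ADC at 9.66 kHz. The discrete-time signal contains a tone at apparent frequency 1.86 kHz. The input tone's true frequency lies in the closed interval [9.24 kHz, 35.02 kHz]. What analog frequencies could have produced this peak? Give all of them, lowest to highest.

Frequencies that alias to 1.86 kHz are k·fs ± 1.86 kHz for integer k ≥ 0.
k=0: 1.86 kHz.
k=1: 7.8 kHz, 11.52 kHz.
k=2: 17.46 kHz, 21.18 kHz.
k=3: 27.12 kHz, 30.84 kHz.
k=4: 36.78 kHz, 40.5 kHz.
Within [9.24 kHz, 35.02 kHz]: 11.52 kHz, 17.46 kHz, 21.18 kHz, 27.12 kHz, 30.84 kHz.

11.52 kHz, 17.46 kHz, 21.18 kHz, 27.12 kHz, 30.84 kHz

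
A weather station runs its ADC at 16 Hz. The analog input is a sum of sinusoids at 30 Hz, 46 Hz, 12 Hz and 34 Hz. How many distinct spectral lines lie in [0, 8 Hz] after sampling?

2

fs/2 = 8 Hz.
30 Hz mod fs = 14 Hz.
14 Hz > fs/2 = 8 Hz, folds to fs − 14 Hz = 2 Hz.
46 Hz mod fs = 14 Hz.
14 Hz > fs/2 = 8 Hz, folds to fs − 14 Hz = 2 Hz.
12 Hz > fs/2 = 8 Hz, folds to fs − 12 Hz = 4 Hz.
34 Hz mod fs = 2 Hz.
2 Hz ≤ fs/2 = 8 Hz, appears at 2 Hz.
Distinct values: {2 Hz, 4 Hz} → 2.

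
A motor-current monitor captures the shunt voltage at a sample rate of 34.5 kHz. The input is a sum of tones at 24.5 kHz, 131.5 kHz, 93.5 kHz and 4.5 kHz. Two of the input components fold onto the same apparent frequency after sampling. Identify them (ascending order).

24.5 kHz, 93.5 kHz

fs/2 = 17.25 kHz.
24.5 kHz > fs/2 = 17.25 kHz, folds to fs − 24.5 kHz = 10 kHz.
131.5 kHz mod fs = 28 kHz.
28 kHz > fs/2 = 17.25 kHz, folds to fs − 28 kHz = 6.5 kHz.
93.5 kHz mod fs = 24.5 kHz.
24.5 kHz > fs/2 = 17.25 kHz, folds to fs − 24.5 kHz = 10 kHz.
4.5 kHz ≤ fs/2 = 17.25 kHz, passes unchanged.
24.5 kHz and 93.5 kHz both map to 10 kHz.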